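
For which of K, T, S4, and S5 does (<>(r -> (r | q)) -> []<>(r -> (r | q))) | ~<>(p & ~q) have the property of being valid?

T, S4, S5

K-tableau for the negation ~((<>(r -> (r | q)) -> []<>(r -> (r | q))) | ~<>(p & ~q)):
1. ~((<>(r -> (r | q)) -> []<>(r -> (r | q))) | ~<>(p & ~q)), 0
2. ~(<>(r -> (r | q)) -> []<>(r -> (r | q))), 0
3. <>(p & ~q), 0
4. <>(r -> (r | q)), 0
5. ~[]<>(r -> (r | q)), 0
6. p & ~q, 1
7. p, 1
8. ~q, 1
9. r -> (r | q), 2
10. r | q, 2
11. q, 2
12. ~<>(r -> (r | q)), 3
Accessibility: 0R1, 0R2, 0R3
Complete open branch: countermodel on a K-frame, so not valid in K.
T-tableau for the negation ~((<>(r -> (r | q)) -> []<>(r -> (r | q))) | ~<>(p & ~q)):
1. ~((<>(r -> (r | q)) -> []<>(r -> (r | q))) | ~<>(p & ~q)), 0
2. ~(<>(r -> (r | q)) -> []<>(r -> (r | q))), 0
3. <>(p & ~q), 0
4. <>(r -> (r | q)), 0
5. ~[]<>(r -> (r | q)), 0
6. p & ~q, 1
7. p, 1
8. ~q, 1
9. r -> (r | q), 2
10. r | q, 2
11. q, 2
12. ~<>(r -> (r | q)), 3
13. ~(r -> (r | q)), 3
14. r, 3
15. ~(r | q), 3
16. ~r, 3
17. ~q, 3
Accessibility: 0R0, 0R1, 0R2, 0R3, 1R1, 2R2, 3R3
Branch closes: r and ~r both at 3.
Every branch closes (one shown): valid in T, hence also in S4, S5 (every theorem of T is a theorem of S4 and S5).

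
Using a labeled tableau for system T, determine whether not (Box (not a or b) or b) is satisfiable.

Satisfiable (open branch found)

1. not (Box (not a or b) or b), w0
2. not Box (not a or b), w0
3. not b, w0
4. not (not a or b), w1
5. a, w1
6. not b, w1
Accessibility: w0Rw0, w0Rw1, w1Rw1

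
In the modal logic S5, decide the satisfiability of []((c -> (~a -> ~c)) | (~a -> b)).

Yes, satisfiable

1. []((c -> (~a -> ~c)) | (~a -> b)), w0
2. (c -> (~a -> ~c)) | (~a -> b), w0
3. ~a -> b, w0
4. b, w0
Accessibility: w0Rw0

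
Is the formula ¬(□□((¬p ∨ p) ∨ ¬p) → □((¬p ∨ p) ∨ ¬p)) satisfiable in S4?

1. ¬(□□((¬p ∨ p) ∨ ¬p) → □((¬p ∨ p) ∨ ¬p)), 0
2. □□((¬p ∨ p) ∨ ¬p), 0
3. ¬□((¬p ∨ p) ∨ ¬p), 0
4. □((¬p ∨ p) ∨ ¬p), 0
5. (¬p ∨ p) ∨ ¬p, 0
6. ¬p ∨ p, 0
7. p, 0
8. ¬((¬p ∨ p) ∨ ¬p), 1
9. ¬(¬p ∨ p), 1
10. p, 1
11. ¬p, 1
Accessibility: 0R0, 0R1, 1R1
Branch closes: p and ¬p both at 1.
Every branch closes; the branch above is one of them.

Unsatisfiable (every branch closes)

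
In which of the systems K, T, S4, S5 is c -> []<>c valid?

S5

S5-tableau for the negation ~(c -> []<>c):
1. ~(c -> []<>c), w0
2. c, w0
3. ~[]<>c, w0
4. ~<>c, w1
5. ~c, w0
Accessibility: w0Rw0, w0Rw1, w1Rw0, w1Rw1
Branch closes: c and ~c both at w0.
Every branch closes (one shown): valid in S5.
S4-tableau for the negation ~(c -> []<>c):
1. ~(c -> []<>c), w0
2. c, w0
3. ~[]<>c, w0
4. ~<>c, w1
5. ~c, w1
Accessibility: w0Rw0, w0Rw1, w1Rw1
Complete open branch: countermodel on an S4-frame, so not valid in S4, nor in K, T (the same frame is also a K-frame and a T-frame).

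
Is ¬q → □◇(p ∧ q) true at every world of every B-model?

Not valid

Tableau for the negation ¬(¬q → □◇(p ∧ q)):
1. ¬(¬q → □◇(p ∧ q)), u
2. ¬q, u
3. ¬□◇(p ∧ q), u
4. ¬◇(p ∧ q), v
5. ¬(p ∧ q), u
6. ¬(p ∧ q), v
7. ¬q, v
Accessibility: uRu, uRv, vRu, vRv
The negation has an open branch (countermodel exists).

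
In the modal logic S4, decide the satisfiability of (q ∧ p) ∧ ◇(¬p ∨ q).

Satisfiable

1. (q ∧ p) ∧ ◇(¬p ∨ q), 0
2. q ∧ p, 0
3. ◇(¬p ∨ q), 0
4. q, 0
5. p, 0
6. ¬p ∨ q, 1
7. q, 1
Accessibility: 0R0, 0R1, 1R1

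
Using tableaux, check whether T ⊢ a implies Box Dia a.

Tableau for the negation not (a implies Box Dia a):
1. not (a implies Box Dia a), 0
2. a, 0
3. not Box Dia a, 0
4. not Dia a, 1
5. not a, 1
Accessibility: 0R0, 0R1, 1R1
The negation has an open branch (countermodel exists).

Not valid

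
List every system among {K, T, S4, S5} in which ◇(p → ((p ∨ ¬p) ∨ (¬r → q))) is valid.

T-tableau for the negation ¬◇(p → ((p ∨ ¬p) ∨ (¬r → q))):
1. ¬◇(p → ((p ∨ ¬p) ∨ (¬r → q))), u
2. ¬(p → ((p ∨ ¬p) ∨ (¬r → q))), u   [¬◇-rule on 1 via uRu]
3. p, u   [¬→-rule on 2]
4. ¬((p ∨ ¬p) ∨ (¬r → q)), u   [¬→-rule on 2]
5. ¬(p ∨ ¬p), u   [¬∨-rule on 4]
6. ¬(¬r → q), u   [¬∨-rule on 4]
7. ¬p, u   [¬∨-rule on 5]
Accessibility: uRu
Branch closes: p and ¬p both at u.
Every branch closes (one shown): valid in T, hence also in S4, S5 (every theorem of T is a theorem of S4 and S5).
K-tableau for the negation ¬◇(p → ((p ∨ ¬p) ∨ (¬r → q))):
1. ¬◇(p → ((p ∨ ¬p) ∨ (¬r → q))), u
Complete open branch: countermodel on a K-frame, so not valid in K.

T, S4, S5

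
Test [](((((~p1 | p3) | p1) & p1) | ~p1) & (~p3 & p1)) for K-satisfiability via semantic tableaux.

Yes, satisfiable

1. [](((((~p1 | p3) | p1) & p1) | ~p1) & (~p3 & p1)), u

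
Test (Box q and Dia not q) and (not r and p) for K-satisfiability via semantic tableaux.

No, unsatisfiable

1. (Box q and Dia not q) and (not r and p), 0
2. Box q and Dia not q, 0   [and-rule on 1]
3. not r and p, 0   [and-rule on 1]
4. Box q, 0   [and-rule on 2]
5. Dia not q, 0   [and-rule on 2]
6. not r, 0   [and-rule on 3]
7. p, 0   [and-rule on 3]
8. not q, 1   [Dia-rule on 5: fresh world 1, 0R1]
9. q, 1   [Box-rule on 4 via 0R1]
Accessibility: 0R1
Branch closes: q and not q both at 1.
All branches of the tableau close; one closing branch shown above.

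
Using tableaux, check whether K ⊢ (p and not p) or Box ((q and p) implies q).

Tableau for the negation not ((p and not p) or Box ((q and p) implies q)):
1. not ((p and not p) or Box ((q and p) implies q)), w0
2. not (p and not p), w0
3. not Box ((q and p) implies q), w0
4. p, w0
5. not ((q and p) implies q), w1
6. q and p, w1
7. not q, w1
8. q, w1
9. p, w1
Accessibility: w0Rw1
Branch closes: q and not q both at w1.
All branches of the negation close; one closing branch shown above.

Yes, valid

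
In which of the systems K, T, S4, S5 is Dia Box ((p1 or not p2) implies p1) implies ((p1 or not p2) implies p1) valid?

S4-tableau for the negation not (Dia Box ((p1 or not p2) implies p1) implies ((p1 or not p2) implies p1)):
1. not (Dia Box ((p1 or not p2) implies p1) implies ((p1 or not p2) implies p1)), 0
2. Dia Box ((p1 or not p2) implies p1), 0
3. not ((p1 or not p2) implies p1), 0
4. p1 or not p2, 0
5. not p1, 0
6. not p2, 0
7. Box ((p1 or not p2) implies p1), 1
8. (p1 or not p2) implies p1, 1
9. p1, 1
Accessibility: 0R0, 0R1, 1R1
Complete open branch: countermodel on an S4-frame, so not valid in S4, nor in K, T (the same frame is also a K-frame and a T-frame).
S5-tableau for the negation not (Dia Box ((p1 or not p2) implies p1) implies ((p1 or not p2) implies p1)):
1. not (Dia Box ((p1 or not p2) implies p1) implies ((p1 or not p2) implies p1)), 0
2. Dia Box ((p1 or not p2) implies p1), 0
3. not ((p1 or not p2) implies p1), 0
4. p1 or not p2, 0
5. not p1, 0
6. not p2, 0
7. Box ((p1 or not p2) implies p1), 1
8. (p1 or not p2) implies p1, 0
9. (p1 or not p2) implies p1, 1
10. not (p1 or not p2), 0
11. p2, 0
Accessibility: 0R0, 0R1, 1R0, 1R1
Branch closes: p2 and not p2 both at 0.
Every branch closes (one shown): valid in S5.

S5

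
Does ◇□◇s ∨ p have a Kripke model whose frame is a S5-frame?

Satisfiable

1. ◇□◇s ∨ p, 0
2. p, 0
Accessibility: 0R0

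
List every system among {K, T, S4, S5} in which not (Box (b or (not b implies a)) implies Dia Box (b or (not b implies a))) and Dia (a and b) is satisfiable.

K

T-tableau for the formula:
1. not (Box (b or (not b implies a)) implies Dia Box (b or (not b implies a))) and Dia (a and b), w0
2. not (Box (b or (not b implies a)) implies Dia Box (b or (not b implies a))), w0
3. Dia (a and b), w0
4. Box (b or (not b implies a)), w0
5. not Dia Box (b or (not b implies a)), w0
6. b or (not b implies a), w0
7. not Box (b or (not b implies a)), w0
8. not b implies a, w0
9. a, w0
10. a and b, w1
11. a, w1
12. b, w1
13. b or (not b implies a), w1
14. not Box (b or (not b implies a)), w1
15. not b implies a, w1
16. not (b or (not b implies a)), w2
17. not b, w2
18. not (not b implies a), w2
19. not a, w2
20. b or (not b implies a), w2
21. not Box (b or (not b implies a)), w2
22. not b implies a, w2
23. a, w2
Accessibility: w0Rw0, w0Rw1, w0Rw2, w1Rw1, w2Rw2
Branch closes: a and not a both at w2.
Every branch closes (one shown): unsatisfiable in T, hence also in S4, S5 (every S4/S5-frame is a T-frame).
K-tableau for the formula:
1. not (Box (b or (not b implies a)) implies Dia Box (b or (not b implies a))) and Dia (a and b), w0
2. not (Box (b or (not b implies a)) implies Dia Box (b or (not b implies a))), w0
3. Dia (a and b), w0
4. Box (b or (not b implies a)), w0
5. not Dia Box (b or (not b implies a)), w0
6. a and b, w1
7. a, w1
8. b, w1
9. b or (not b implies a), w1
10. not Box (b or (not b implies a)), w1
11. not b implies a, w1
12. not (b or (not b implies a)), w2
13. not b, w2
14. not (not b implies a), w2
15. not a, w2
Accessibility: w0Rw1, w1Rw2
Complete open branch: satisfiable in K.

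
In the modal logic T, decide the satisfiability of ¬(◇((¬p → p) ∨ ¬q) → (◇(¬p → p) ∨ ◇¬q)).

Unsatisfiable (every branch closes)

1. ¬(◇((¬p → p) ∨ ¬q) → (◇(¬p → p) ∨ ◇¬q)), 0
2. ◇((¬p → p) ∨ ¬q), 0   [¬→-rule on 1]
3. ¬(◇(¬p → p) ∨ ◇¬q), 0   [¬→-rule on 1]
4. ¬◇(¬p → p), 0   [¬∨-rule on 3]
5. ¬◇¬q, 0   [¬∨-rule on 3]
6. ¬(¬p → p), 0   [¬◇-rule on 4 via 0R0]
7. ¬p, 0   [¬→-rule on 6]
8. q, 0   [¬◇-rule on 5 via 0R0]
9. (¬p → p) ∨ ¬q, 1   [◇-rule on 2: fresh world 1, 0R1]
10. ¬(¬p → p), 1   [¬◇-rule on 4 via 0R1]
11. ¬p, 1   [¬→-rule on 10]
12. q, 1   [¬◇-rule on 5 via 0R1]
13. ¬p → p, 1   [∨-rule on 9 (branches; this branch)]
14. p, 1   [→-rule on 13 (branches; this branch)]
Accessibility: 0R0, 0R1, 1R1
Branch closes: p and ¬p both at 1.
(One branch shown.) All branches close.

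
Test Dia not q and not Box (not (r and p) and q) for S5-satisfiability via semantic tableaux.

1. Dia not q and not Box (not (r and p) and q), u
2. Dia not q, u   [and-rule on 1]
3. not Box (not (r and p) and q), u   [and-rule on 1]
4. not q, v   [Dia-rule on 2: fresh world v, uRv]
5. not (not (r and p) and q), w   [neg-Box-rule on 3: fresh world w, uRw]
6. not q, w   [neg-and-rule on 5 (branches; this branch)]
Accessibility: uRu, uRv, uRw, vRu, vRv, vRw, wRu, wRv, wRw

Satisfiable (open branch found)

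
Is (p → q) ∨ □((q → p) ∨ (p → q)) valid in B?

Valid in B

Tableau for the negation ¬((p → q) ∨ □((q → p) ∨ (p → q))):
1. ¬((p → q) ∨ □((q → p) ∨ (p → q))), u
2. ¬(p → q), u
3. ¬□((q → p) ∨ (p → q)), u
4. p, u
5. ¬q, u
6. ¬((q → p) ∨ (p → q)), v
7. ¬(q → p), v
8. ¬(p → q), v
9. q, v
10. ¬p, v
11. p, v
12. ¬q, v
Accessibility: uRu, uRv, vRu, vRv
Branch closes: p and ¬p both at v.
All branches of the negation close; one closing branch shown above.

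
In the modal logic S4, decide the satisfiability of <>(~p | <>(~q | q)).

Satisfiable

1. <>(~p | <>(~q | q)), w0
2. ~p | <>(~q | q), w1
3. <>(~q | q), w1
4. ~q | q, w2
5. q, w2
Accessibility: w0Rw0, w0Rw1, w0Rw2, w1Rw1, w1Rw2, w2Rw2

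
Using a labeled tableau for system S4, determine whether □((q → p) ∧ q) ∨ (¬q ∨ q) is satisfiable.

1. □((q → p) ∧ q) ∨ (¬q ∨ q), u
2. ¬q ∨ q, u   [∨-rule on 1 (branches; this branch)]
3. q, u   [∨-rule on 2 (branches; this branch)]
Accessibility: uRu

Satisfiable (open branch found)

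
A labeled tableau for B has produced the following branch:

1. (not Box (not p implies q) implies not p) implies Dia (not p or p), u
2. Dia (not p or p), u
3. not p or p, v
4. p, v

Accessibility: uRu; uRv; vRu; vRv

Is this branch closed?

No atom appears with both signs at the same world.

Open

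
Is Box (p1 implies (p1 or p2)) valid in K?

Tableau for the negation not Box (p1 implies (p1 or p2)):
1. not Box (p1 implies (p1 or p2)), u
2. not (p1 implies (p1 or p2)), v
3. p1, v
4. not (p1 or p2), v
5. not p1, v
6. not p2, v
Accessibility: uRv
Branch closes: p1 and not p1 both at v.
All branches of the negation close; one closing branch shown above.

Valid in K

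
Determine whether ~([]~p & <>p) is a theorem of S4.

Tableau for the negation []~p & <>p:
1. []~p & <>p, 0
2. []~p, 0
3. <>p, 0
4. ~p, 0
5. p, 1
6. ~p, 1
Accessibility: 0R0, 0R1, 1R1
Branch closes: p and ~p both at 1.
All branches of the negation close; one closing branch shown above.

Yes, valid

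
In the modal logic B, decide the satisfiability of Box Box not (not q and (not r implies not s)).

Satisfiable (open branch found)

1. Box Box not (not q and (not r implies not s)), w0
2. Box not (not q and (not r implies not s)), w0   [Box-rule on 1 via w0Rw0]
3. not (not q and (not r implies not s)), w0   [Box-rule on 2 via w0Rw0]
4. not (not r implies not s), w0   [neg-and-rule on 3 (branches; this branch)]
5. not r, w0   [neg-implies-rule on 4]
6. s, w0   [neg-implies-rule on 4]
Accessibility: w0Rw0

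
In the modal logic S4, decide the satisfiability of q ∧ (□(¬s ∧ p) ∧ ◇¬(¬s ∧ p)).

No, unsatisfiable

1. q ∧ (□(¬s ∧ p) ∧ ◇¬(¬s ∧ p)), 0
2. q, 0
3. □(¬s ∧ p) ∧ ◇¬(¬s ∧ p), 0
4. □(¬s ∧ p), 0
5. ◇¬(¬s ∧ p), 0
6. ¬s ∧ p, 0
7. ¬s, 0
8. p, 0
9. ¬(¬s ∧ p), 1
10. ¬s ∧ p, 1
11. ¬s, 1
12. p, 1
13. ¬p, 1
Accessibility: 0R0, 0R1, 1R1
Branch closes: p and ¬p both at 1.
Every branch closes; the branch above is one of them.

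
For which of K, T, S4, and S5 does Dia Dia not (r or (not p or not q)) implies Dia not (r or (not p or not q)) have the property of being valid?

S4, S5

S4-tableau for the negation not (Dia Dia not (r or (not p or not q)) implies Dia not (r or (not p or not q))):
1. not (Dia Dia not (r or (not p or not q)) implies Dia not (r or (not p or not q))), w0
2. Dia Dia not (r or (not p or not q)), w0
3. not Dia not (r or (not p or not q)), w0
4. r or (not p or not q), w0
5. not p or not q, w0
6. not q, w0
7. Dia not (r or (not p or not q)), w1
8. r or (not p or not q), w1
9. not p or not q, w1
10. not q, w1
11. not (r or (not p or not q)), w2
12. not r, w2
13. not (not p or not q), w2
14. p, w2
15. q, w2
16. r or (not p or not q), w2
17. not p or not q, w2
18. not q, w2
Accessibility: w0Rw0, w0Rw1, w0Rw2, w1Rw1, w1Rw2, w2Rw2
Branch closes: q and not q both at w2.
Every branch closes (one shown): valid in S4, hence also in S5 (every theorem of S4 is a theorem of S5).
T-tableau for the negation not (Dia Dia not (r or (not p or not q)) implies Dia not (r or (not p or not q))):
1. not (Dia Dia not (r or (not p or not q)) implies Dia not (r or (not p or not q))), w0
2. Dia Dia not (r or (not p or not q)), w0
3. not Dia not (r or (not p or not q)), w0
4. r or (not p or not q), w0
5. not p or not q, w0
6. not q, w0
7. Dia not (r or (not p or not q)), w1
8. r or (not p or not q), w1
9. not p or not q, w1
10. not q, w1
11. not (r or (not p or not q)), w2
12. not r, w2
13. not (not p or not q), w2
14. p, w2
15. q, w2
Accessibility: w0Rw0, w0Rw1, w1Rw1, w1Rw2, w2Rw2
Complete open branch: countermodel on a T-frame, so not valid in T, nor in K (the same frame is also a K-frame).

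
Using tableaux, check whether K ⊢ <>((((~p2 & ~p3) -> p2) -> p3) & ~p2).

No, not valid

Tableau for the negation ~<>((((~p2 & ~p3) -> p2) -> p3) & ~p2):
1. ~<>((((~p2 & ~p3) -> p2) -> p3) & ~p2), 0
The negation has an open branch (countermodel exists).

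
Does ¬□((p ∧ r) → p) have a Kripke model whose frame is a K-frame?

Unsatisfiable

1. ¬□((p ∧ r) → p), u
2. ¬((p ∧ r) → p), v
3. p ∧ r, v
4. ¬p, v
5. p, v
6. r, v
Accessibility: uRv
Branch closes: p and ¬p both at v.
Every branch closes; the branch above is one of them.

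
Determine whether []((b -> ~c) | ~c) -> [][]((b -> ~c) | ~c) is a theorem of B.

Tableau for the negation ~([]((b -> ~c) | ~c) -> [][]((b -> ~c) | ~c)):
1. ~([]((b -> ~c) | ~c) -> [][]((b -> ~c) | ~c)), 0
2. []((b -> ~c) | ~c), 0   [~->-rule on 1]
3. ~[][]((b -> ~c) | ~c), 0   [~->-rule on 1]
4. (b -> ~c) | ~c, 0   [[]-rule on 2 via 0R0]
5. ~c, 0   [|-rule on 4 (branches; this branch)]
6. ~[]((b -> ~c) | ~c), 1   [~[]-rule on 3: fresh world 1, 0R1]
7. (b -> ~c) | ~c, 1   [[]-rule on 2 via 0R1]
8. ~c, 1   [|-rule on 7 (branches; this branch)]
9. ~((b -> ~c) | ~c), 2   [~[]-rule on 6: fresh world 2, 1R2]
10. ~(b -> ~c), 2   [~|-rule on 9]
11. c, 2   [~|-rule on 9]
12. b, 2   [~->-rule on 10]
Accessibility: 0R0, 0R1, 1R0, 1R1, 1R2, 2R1, 2R2
The negation has an open branch (countermodel exists).

Invalid (countermodel exists)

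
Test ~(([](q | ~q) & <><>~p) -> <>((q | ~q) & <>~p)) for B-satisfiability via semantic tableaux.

Unsatisfiable (every branch closes)

1. ~(([](q | ~q) & <><>~p) -> <>((q | ~q) & <>~p)), w0
2. [](q | ~q) & <><>~p, w0   [~->-rule on 1]
3. ~<>((q | ~q) & <>~p), w0   [~->-rule on 1]
4. [](q | ~q), w0   [&-rule on 2]
5. <><>~p, w0   [&-rule on 2]
6. ~((q | ~q) & <>~p), w0   [~<>-rule on 3 via w0Rw0]
7. q | ~q, w0   [[]-rule on 4 via w0Rw0]
8. ~<>~p, w0   [~&-rule on 6 (branches; this branch)]
9. p, w0   [~<>-rule on 8 via w0Rw0]
10. ~q, w0   [|-rule on 7 (branches; this branch)]
11. <>~p, w1   [<>-rule on 5: fresh world w1, w0Rw1]
12. ~((q | ~q) & <>~p), w1   [~<>-rule on 3 via w0Rw1]
13. q | ~q, w1   [[]-rule on 4 via w0Rw1]
14. p, w1   [~<>-rule on 8 via w0Rw1]
15. ~<>~p, w1   [~&-rule on 12 (branches; this branch)]
16. ~q, w1   [|-rule on 13 (branches; this branch)]
17. ~p, w2   [<>-rule on 11: fresh world w2, w1Rw2]
18. p, w2   [~<>-rule on 15 via w1Rw2]
Accessibility: w0Rw0, w0Rw1, w1Rw0, w1Rw1, w1Rw2, w2Rw1, w2Rw2
Branch closes: p and ~p both at w2.
(One branch shown.) All branches close.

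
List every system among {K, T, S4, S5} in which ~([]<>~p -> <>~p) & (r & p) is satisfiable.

T-tableau for the formula:
1. ~([]<>~p -> <>~p) & (r & p), u
2. ~([]<>~p -> <>~p), u   [&-rule on 1]
3. r & p, u   [&-rule on 1]
4. []<>~p, u   [~->-rule on 2]
5. ~<>~p, u   [~->-rule on 2]
6. r, u   [&-rule on 3]
7. p, u   [&-rule on 3]
8. <>~p, u   [[]-rule on 4 via uRu]
9. ~p, v   [<>-rule on 8: fresh world v, uRv]
10. <>~p, v   [[]-rule on 4 via uRv]
11. p, v   [~<>-rule on 5 via uRv]
Accessibility: uRu, uRv, vRv
Branch closes: p and ~p both at v.
Every branch closes (one shown): unsatisfiable in T, hence also in S4, S5 (every S4/S5-frame is a T-frame).
K-tableau for the formula:
1. ~([]<>~p -> <>~p) & (r & p), u
2. ~([]<>~p -> <>~p), u   [&-rule on 1]
3. r & p, u   [&-rule on 1]
4. []<>~p, u   [~->-rule on 2]
5. ~<>~p, u   [~->-rule on 2]
6. r, u   [&-rule on 3]
7. p, u   [&-rule on 3]
Complete open branch: satisfiable in K.

K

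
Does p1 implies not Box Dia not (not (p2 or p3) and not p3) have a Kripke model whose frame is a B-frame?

Yes, satisfiable

1. p1 implies not Box Dia not (not (p2 or p3) and not p3), u
2. not Box Dia not (not (p2 or p3) and not p3), u
3. not Dia not (not (p2 or p3) and not p3), v
4. not (p2 or p3) and not p3, u
5. not (p2 or p3), u
6. not p3, u
7. not p2, u
8. not (p2 or p3) and not p3, v
9. not (p2 or p3), v
10. not p3, v
11. not p2, v
Accessibility: uRu, uRv, vRu, vRv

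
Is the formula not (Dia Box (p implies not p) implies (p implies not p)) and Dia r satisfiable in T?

1. not (Dia Box (p implies not p) implies (p implies not p)) and Dia r, 0
2. not (Dia Box (p implies not p) implies (p implies not p)), 0
3. Dia r, 0
4. Dia Box (p implies not p), 0
5. not (p implies not p), 0
6. p, 0
7. r, 1
8. Box (p implies not p), 2
9. p implies not p, 2
10. not p, 2
Accessibility: 0R0, 0R1, 0R2, 1R1, 2R2

Satisfiable (open branch found)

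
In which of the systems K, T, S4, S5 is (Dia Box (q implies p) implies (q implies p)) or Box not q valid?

S5-tableau for the negation not ((Dia Box (q implies p) implies (q implies p)) or Box not q):
1. not ((Dia Box (q implies p) implies (q implies p)) or Box not q), w0
2. not (Dia Box (q implies p) implies (q implies p)), w0
3. not Box not q, w0
4. Dia Box (q implies p), w0
5. not (q implies p), w0
6. q, w0
7. not p, w0
8. q, w1
9. Box (q implies p), w2
10. q implies p, w0
11. q implies p, w1
12. q implies p, w2
13. p, w0
Accessibility: w0Rw0, w0Rw1, w0Rw2, w1Rw0, w1Rw1, w1Rw2, w2Rw0, w2Rw1, w2Rw2
Branch closes: p and not p both at w0.
Every branch closes (one shown): valid in S5.
S4-tableau for the negation not ((Dia Box (q implies p) implies (q implies p)) or Box not q):
1. not ((Dia Box (q implies p) implies (q implies p)) or Box not q), w0
2. not (Dia Box (q implies p) implies (q implies p)), w0
3. not Box not q, w0
4. Dia Box (q implies p), w0
5. not (q implies p), w0
6. q, w0
7. not p, w0
8. q, w1
9. Box (q implies p), w2
10. q implies p, w2
11. p, w2
Accessibility: w0Rw0, w0Rw1, w0Rw2, w1Rw1, w2Rw2
Complete open branch: countermodel on an S4-frame, so not valid in S4, nor in K, T (the same frame is also a K-frame and a T-frame).

S5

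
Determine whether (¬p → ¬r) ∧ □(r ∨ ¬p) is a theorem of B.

Invalid (countermodel exists)

Tableau for the negation ¬((¬p → ¬r) ∧ □(r ∨ ¬p)):
1. ¬((¬p → ¬r) ∧ □(r ∨ ¬p)), 0
2. ¬□(r ∨ ¬p), 0
3. ¬(r ∨ ¬p), 1
4. ¬r, 1
5. p, 1
Accessibility: 0R0, 0R1, 1R0, 1R1
The negation has an open branch (countermodel exists).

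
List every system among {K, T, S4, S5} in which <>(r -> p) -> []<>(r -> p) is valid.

S5

S4-tableau for the negation ~(<>(r -> p) -> []<>(r -> p)):
1. ~(<>(r -> p) -> []<>(r -> p)), 0
2. <>(r -> p), 0
3. ~[]<>(r -> p), 0
4. r -> p, 1
5. p, 1
6. ~<>(r -> p), 2
7. ~(r -> p), 2
8. r, 2
9. ~p, 2
Accessibility: 0R0, 0R1, 0R2, 1R1, 2R2
Complete open branch: countermodel on an S4-frame, so not valid in S4, nor in K, T (the same frame is also a K-frame and a T-frame).
S5-tableau for the negation ~(<>(r -> p) -> []<>(r -> p)):
1. ~(<>(r -> p) -> []<>(r -> p)), 0
2. <>(r -> p), 0
3. ~[]<>(r -> p), 0
4. r -> p, 1
5. p, 1
6. ~<>(r -> p), 2
7. ~(r -> p), 0
8. r, 0
9. ~p, 0
10. ~(r -> p), 1
11. r, 1
12. ~p, 1
Accessibility: 0R0, 0R1, 0R2, 1R0, 1R1, 1R2, 2R0, 2R1, 2R2
Branch closes: p and ~p both at 1.
Every branch closes (one shown): valid in S5.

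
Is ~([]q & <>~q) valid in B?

Valid in B

Tableau for the negation []q & <>~q:
1. []q & <>~q, u
2. []q, u   [&-rule on 1]
3. <>~q, u   [&-rule on 1]
4. q, u   [[]-rule on 2 via uRu]
5. ~q, v   [<>-rule on 3: fresh world v, uRv]
6. q, v   [[]-rule on 2 via uRv]
Accessibility: uRu, uRv, vRu, vRv
Branch closes: q and ~q both at v.
All branches of the negation close; one closing branch shown above.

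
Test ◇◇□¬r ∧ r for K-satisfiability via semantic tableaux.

1. ◇◇□¬r ∧ r, 0
2. ◇◇□¬r, 0   [∧-rule on 1]
3. r, 0   [∧-rule on 1]
4. ◇□¬r, 1   [◇-rule on 2: fresh world 1, 0R1]
5. □¬r, 2   [◇-rule on 4: fresh world 2, 1R2]
Accessibility: 0R1, 1R2

Satisfiable (open branch found)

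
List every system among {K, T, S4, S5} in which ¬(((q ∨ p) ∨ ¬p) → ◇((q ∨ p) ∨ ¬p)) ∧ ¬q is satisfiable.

T-tableau for the formula:
1. ¬(((q ∨ p) ∨ ¬p) → ◇((q ∨ p) ∨ ¬p)) ∧ ¬q, w0
2. ¬(((q ∨ p) ∨ ¬p) → ◇((q ∨ p) ∨ ¬p)), w0   [∧-rule on 1]
3. ¬q, w0   [∧-rule on 1]
4. (q ∨ p) ∨ ¬p, w0   [¬→-rule on 2]
5. ¬◇((q ∨ p) ∨ ¬p), w0   [¬→-rule on 2]
6. ¬((q ∨ p) ∨ ¬p), w0   [¬◇-rule on 5 via w0Rw0]
7. ¬(q ∨ p), w0   [¬∨-rule on 6]
8. p, w0   [¬∨-rule on 6]
9. ¬p, w0   [¬∨-rule on 7]
Accessibility: w0Rw0
Branch closes: p and ¬p both at w0.
Every branch closes (one shown): unsatisfiable in T, hence also in S4, S5 (every S4/S5-frame is a T-frame).
K-tableau for the formula:
1. ¬(((q ∨ p) ∨ ¬p) → ◇((q ∨ p) ∨ ¬p)) ∧ ¬q, w0
2. ¬(((q ∨ p) ∨ ¬p) → ◇((q ∨ p) ∨ ¬p)), w0   [∧-rule on 1]
3. ¬q, w0   [∧-rule on 1]
4. (q ∨ p) ∨ ¬p, w0   [¬→-rule on 2]
5. ¬◇((q ∨ p) ∨ ¬p), w0   [¬→-rule on 2]
6. ¬p, w0   [∨-rule on 4 (branches; this branch)]
Complete open branch: satisfiable in K.

K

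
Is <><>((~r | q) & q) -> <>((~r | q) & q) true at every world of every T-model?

No, not valid

Tableau for the negation ~(<><>((~r | q) & q) -> <>((~r | q) & q)):
1. ~(<><>((~r | q) & q) -> <>((~r | q) & q)), 0
2. <><>((~r | q) & q), 0
3. ~<>((~r | q) & q), 0
4. ~((~r | q) & q), 0
5. ~q, 0
6. <>((~r | q) & q), 1
7. ~((~r | q) & q), 1
8. ~q, 1
9. (~r | q) & q, 2
10. ~r | q, 2
11. q, 2
Accessibility: 0R0, 0R1, 1R1, 1R2, 2R2
The negation has an open branch (countermodel exists).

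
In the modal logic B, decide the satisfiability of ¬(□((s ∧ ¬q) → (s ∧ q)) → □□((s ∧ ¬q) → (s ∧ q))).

1. ¬(□((s ∧ ¬q) → (s ∧ q)) → □□((s ∧ ¬q) → (s ∧ q))), w0
2. □((s ∧ ¬q) → (s ∧ q)), w0
3. ¬□□((s ∧ ¬q) → (s ∧ q)), w0
4. (s ∧ ¬q) → (s ∧ q), w0
5. s ∧ q, w0
6. s, w0
7. q, w0
8. ¬□((s ∧ ¬q) → (s ∧ q)), w1
9. (s ∧ ¬q) → (s ∧ q), w1
10. s ∧ q, w1
11. s, w1
12. q, w1
13. ¬((s ∧ ¬q) → (s ∧ q)), w2
14. s ∧ ¬q, w2
15. ¬(s ∧ q), w2
16. s, w2
17. ¬q, w2
Accessibility: w0Rw0, w0Rw1, w1Rw0, w1Rw1, w1Rw2, w2Rw1, w2Rw2

Satisfiable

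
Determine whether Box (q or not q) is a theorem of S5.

Tableau for the negation not Box (q or not q):
1. not Box (q or not q), 0
2. not (q or not q), 1
3. not q, 1
4. q, 1
Accessibility: 0R0, 0R1, 1R0, 1R1
Branch closes: q and not q both at 1.
Every branch of the negation's tableau closes; the branch above is one of them.

Valid in S5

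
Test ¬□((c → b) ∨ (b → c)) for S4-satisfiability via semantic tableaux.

Unsatisfiable (every branch closes)

1. ¬□((c → b) ∨ (b → c)), w0
2. ¬((c → b) ∨ (b → c)), w1
3. ¬(c → b), w1
4. ¬(b → c), w1
5. c, w1
6. ¬b, w1
7. b, w1
8. ¬c, w1
Accessibility: w0Rw0, w0Rw1, w1Rw1
Branch closes: b and ¬b both at w1.
(One branch shown.) All branches close.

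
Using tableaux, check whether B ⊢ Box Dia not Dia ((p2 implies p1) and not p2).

Tableau for the negation not Box Dia not Dia ((p2 implies p1) and not p2):
1. not Box Dia not Dia ((p2 implies p1) and not p2), 0
2. not Dia not Dia ((p2 implies p1) and not p2), 1   [neg-Box-rule on 1: fresh world 1, 0R1]
3. Dia ((p2 implies p1) and not p2), 0   [neg-Dia-rule on 2 via 1R0]
4. Dia ((p2 implies p1) and not p2), 1   [neg-Dia-rule on 2 via 1R1]
5. (p2 implies p1) and not p2, 2   [Dia-rule on 3: fresh world 2, 0R2]
6. p2 implies p1, 2   [and-rule on 5]
7. not p2, 2   [and-rule on 5]
8. p1, 2   [implies-rule on 6 (branches; this branch)]
9. (p2 implies p1) and not p2, 3   [Dia-rule on 4: fresh world 3, 1R3]
10. p2 implies p1, 3   [and-rule on 9]
11. not p2, 3   [and-rule on 9]
12. Dia ((p2 implies p1) and not p2), 3   [neg-Dia-rule on 2 via 1R3]
13. p1, 3   [implies-rule on 10 (branches; this branch)]
14. (p2 implies p1) and not p2, 4   [Dia-rule on 12: fresh world 4, 3R4]
15. p2 implies p1, 4   [and-rule on 14]
16. not p2, 4   [and-rule on 14]
17. p1, 4   [implies-rule on 15 (branches; this branch)]
Accessibility: 0R0, 0R1, 0R2, 1R0, 1R1, 1R3, 2R0, 2R2, 3R1, 3R3, 3R4, 4R3, 4R4
The negation has an open branch (countermodel exists).

Not valid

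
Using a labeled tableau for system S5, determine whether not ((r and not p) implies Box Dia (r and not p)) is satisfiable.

1. not ((r and not p) implies Box Dia (r and not p)), 0
2. r and not p, 0
3. not Box Dia (r and not p), 0
4. r, 0
5. not p, 0
6. not Dia (r and not p), 1
7. not (r and not p), 0
8. not (r and not p), 1
9. p, 0
Accessibility: 0R0, 0R1, 1R0, 1R1
Branch closes: p and not p both at 0.
Every branch closes; the branch above is one of them.

No, unsatisfiable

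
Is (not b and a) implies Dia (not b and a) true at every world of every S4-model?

Valid

Tableau for the negation not ((not b and a) implies Dia (not b and a)):
1. not ((not b and a) implies Dia (not b and a)), u
2. not b and a, u
3. not Dia (not b and a), u
4. not b, u
5. a, u
6. not (not b and a), u
7. not a, u
Accessibility: uRu
Branch closes: a and not a both at u.
Every branch of the negation's tableau closes; the branch above is one of them.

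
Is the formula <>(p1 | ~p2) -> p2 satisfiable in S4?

1. <>(p1 | ~p2) -> p2, 0
2. p2, 0   [->-rule on 1 (branches; this branch)]
Accessibility: 0R0

Yes, satisfiable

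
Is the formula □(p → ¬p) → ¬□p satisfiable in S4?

Satisfiable (open branch found)

1. □(p → ¬p) → ¬□p, 0
2. ¬□p, 0
3. ¬p, 1
Accessibility: 0R0, 0R1, 1R1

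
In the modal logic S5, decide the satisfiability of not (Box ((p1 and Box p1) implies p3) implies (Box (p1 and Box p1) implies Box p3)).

Unsatisfiable

1. not (Box ((p1 and Box p1) implies p3) implies (Box (p1 and Box p1) implies Box p3)), u
2. Box ((p1 and Box p1) implies p3), u
3. not (Box (p1 and Box p1) implies Box p3), u
4. Box (p1 and Box p1), u
5. not Box p3, u
6. (p1 and Box p1) implies p3, u
7. p1 and Box p1, u
8. p1, u
9. Box p1, u
10. not (p1 and Box p1), u
11. not Box p1, u
12. not p3, v
13. (p1 and Box p1) implies p3, v
14. p1 and Box p1, v
15. p1, v
16. Box p1, v
17. not (p1 and Box p1), v
18. not Box p1, v
19. not p1, w
20. (p1 and Box p1) implies p3, w
21. p1 and Box p1, w
22. p1, w
23. Box p1, w
Accessibility: uRu, uRv, uRw, vRu, vRv, vRw, wRu, wRv, wRw
Branch closes: p1 and not p1 both at w.
(One branch shown.) All branches close.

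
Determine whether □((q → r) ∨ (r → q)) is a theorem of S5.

Tableau for the negation ¬□((q → r) ∨ (r → q)):
1. ¬□((q → r) ∨ (r → q)), 0
2. ¬((q → r) ∨ (r → q)), 1
3. ¬(q → r), 1
4. ¬(r → q), 1
5. q, 1
6. ¬r, 1
7. r, 1
8. ¬q, 1
Accessibility: 0R0, 0R1, 1R0, 1R1
Branch closes: r and ¬r both at 1.
Every branch of the negation's tableau closes; the branch above is one of them.

Valid in S5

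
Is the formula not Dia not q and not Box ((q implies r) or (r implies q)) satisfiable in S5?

1. not Dia not q and not Box ((q implies r) or (r implies q)), w0
2. not Dia not q, w0
3. not Box ((q implies r) or (r implies q)), w0
4. q, w0
5. not ((q implies r) or (r implies q)), w1
6. not (q implies r), w1
7. not (r implies q), w1
8. q, w1
9. not r, w1
10. r, w1
11. not q, w1
Accessibility: w0Rw0, w0Rw1, w1Rw0, w1Rw1
Branch closes: r and not r both at w1.
Every branch closes; the branch above is one of them.

Unsatisfiable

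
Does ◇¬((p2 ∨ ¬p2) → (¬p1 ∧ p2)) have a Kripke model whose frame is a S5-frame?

Yes, satisfiable

1. ◇¬((p2 ∨ ¬p2) → (¬p1 ∧ p2)), w0
2. ¬((p2 ∨ ¬p2) → (¬p1 ∧ p2)), w1   [◇-rule on 1: fresh world w1, w0Rw1]
3. p2 ∨ ¬p2, w1   [¬→-rule on 2]
4. ¬(¬p1 ∧ p2), w1   [¬→-rule on 2]
5. ¬p2, w1   [∨-rule on 3 (branches; this branch)]
Accessibility: w0Rw0, w0Rw1, w1Rw0, w1Rw1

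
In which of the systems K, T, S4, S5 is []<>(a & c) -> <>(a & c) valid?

K-tableau for the negation ~([]<>(a & c) -> <>(a & c)):
1. ~([]<>(a & c) -> <>(a & c)), 0
2. []<>(a & c), 0
3. ~<>(a & c), 0
Complete open branch: countermodel on a K-frame, so not valid in K.
T-tableau for the negation ~([]<>(a & c) -> <>(a & c)):
1. ~([]<>(a & c) -> <>(a & c)), 0
2. []<>(a & c), 0
3. ~<>(a & c), 0
4. <>(a & c), 0
5. ~(a & c), 0
6. ~c, 0
7. a & c, 1
8. a, 1
9. c, 1
10. <>(a & c), 1
11. ~(a & c), 1
12. ~c, 1
Accessibility: 0R0, 0R1, 1R1
Branch closes: c and ~c both at 1.
Every branch closes (one shown): valid in T, hence also in S4, S5 (every theorem of T is a theorem of S4 and S5).

T, S4, S5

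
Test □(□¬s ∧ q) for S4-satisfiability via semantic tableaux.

1. □(□¬s ∧ q), w0
2. □¬s ∧ q, w0
3. □¬s, w0
4. q, w0
5. ¬s, w0
Accessibility: w0Rw0

Satisfiable (open branch found)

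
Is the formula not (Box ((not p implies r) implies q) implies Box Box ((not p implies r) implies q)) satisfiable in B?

Yes, satisfiable

1. not (Box ((not p implies r) implies q) implies Box Box ((not p implies r) implies q)), w0
2. Box ((not p implies r) implies q), w0   [neg-implies-rule on 1]
3. not Box Box ((not p implies r) implies q), w0   [neg-implies-rule on 1]
4. (not p implies r) implies q, w0   [Box-rule on 2 via w0Rw0]
5. q, w0   [implies-rule on 4 (branches; this branch)]
6. not Box ((not p implies r) implies q), w1   [neg-Box-rule on 3: fresh world w1, w0Rw1]
7. (not p implies r) implies q, w1   [Box-rule on 2 via w0Rw1]
8. q, w1   [implies-rule on 7 (branches; this branch)]
9. not ((not p implies r) implies q), w2   [neg-Box-rule on 6: fresh world w2, w1Rw2]
10. not p implies r, w2   [neg-implies-rule on 9]
11. not q, w2   [neg-implies-rule on 9]
12. r, w2   [implies-rule on 10 (branches; this branch)]
Accessibility: w0Rw0, w0Rw1, w1Rw0, w1Rw1, w1Rw2, w2Rw1, w2Rw2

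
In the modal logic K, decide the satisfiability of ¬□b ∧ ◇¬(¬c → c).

Yes, satisfiable

1. ¬□b ∧ ◇¬(¬c → c), 0
2. ¬□b, 0
3. ◇¬(¬c → c), 0
4. ¬b, 1
5. ¬(¬c → c), 2
6. ¬c, 2
Accessibility: 0R1, 0R2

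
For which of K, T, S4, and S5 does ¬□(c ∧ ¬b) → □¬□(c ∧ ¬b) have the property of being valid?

S5-tableau for the negation ¬(¬□(c ∧ ¬b) → □¬□(c ∧ ¬b)):
1. ¬(¬□(c ∧ ¬b) → □¬□(c ∧ ¬b)), w0
2. ¬□(c ∧ ¬b), w0
3. ¬□¬□(c ∧ ¬b), w0
4. ¬(c ∧ ¬b), w1
5. b, w1
6. □(c ∧ ¬b), w2
7. c ∧ ¬b, w0
8. c, w0
9. ¬b, w0
10. c ∧ ¬b, w1
11. c, w1
12. ¬b, w1
Accessibility: w0Rw0, w0Rw1, w0Rw2, w1Rw0, w1Rw1, w1Rw2, w2Rw0, w2Rw1, w2Rw2
Branch closes: b and ¬b both at w1.
Every branch closes (one shown): valid in S5.
S4-tableau for the negation ¬(¬□(c ∧ ¬b) → □¬□(c ∧ ¬b)):
1. ¬(¬□(c ∧ ¬b) → □¬□(c ∧ ¬b)), w0
2. ¬□(c ∧ ¬b), w0
3. ¬□¬□(c ∧ ¬b), w0
4. ¬(c ∧ ¬b), w1
5. b, w1
6. □(c ∧ ¬b), w2
7. c ∧ ¬b, w2
8. c, w2
9. ¬b, w2
Accessibility: w0Rw0, w0Rw1, w0Rw2, w1Rw1, w2Rw2
Complete open branch: countermodel on an S4-frame, so not valid in S4, nor in K, T (the same frame is also a K-frame and a T-frame).

S5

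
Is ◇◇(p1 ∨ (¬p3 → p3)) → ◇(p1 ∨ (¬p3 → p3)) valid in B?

Tableau for the negation ¬(◇◇(p1 ∨ (¬p3 → p3)) → ◇(p1 ∨ (¬p3 → p3))):
1. ¬(◇◇(p1 ∨ (¬p3 → p3)) → ◇(p1 ∨ (¬p3 → p3))), u
2. ◇◇(p1 ∨ (¬p3 → p3)), u   [¬→-rule on 1]
3. ¬◇(p1 ∨ (¬p3 → p3)), u   [¬→-rule on 1]
4. ¬(p1 ∨ (¬p3 → p3)), u   [¬◇-rule on 3 via uRu]
5. ¬p1, u   [¬∨-rule on 4]
6. ¬(¬p3 → p3), u   [¬∨-rule on 4]
7. ¬p3, u   [¬→-rule on 6]
8. ◇(p1 ∨ (¬p3 → p3)), v   [◇-rule on 2: fresh world v, uRv]
9. ¬(p1 ∨ (¬p3 → p3)), v   [¬◇-rule on 3 via uRv]
10. ¬p1, v   [¬∨-rule on 9]
11. ¬(¬p3 → p3), v   [¬∨-rule on 9]
12. ¬p3, v   [¬→-rule on 11]
13. p1 ∨ (¬p3 → p3), w   [◇-rule on 8: fresh world w, vRw]
14. ¬p3 → p3, w   [∨-rule on 13 (branches; this branch)]
15. p3, w   [→-rule on 14 (branches; this branch)]
Accessibility: uRu, uRv, vRu, vRv, vRw, wRv, wRw
The negation has an open branch (countermodel exists).

No, not valid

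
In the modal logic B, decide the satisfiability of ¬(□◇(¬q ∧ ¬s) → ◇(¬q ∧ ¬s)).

1. ¬(□◇(¬q ∧ ¬s) → ◇(¬q ∧ ¬s)), u
2. □◇(¬q ∧ ¬s), u
3. ¬◇(¬q ∧ ¬s), u
4. ◇(¬q ∧ ¬s), u
5. ¬(¬q ∧ ¬s), u
6. s, u
7. ¬q ∧ ¬s, v
8. ¬q, v
9. ¬s, v
10. ◇(¬q ∧ ¬s), v
11. ¬(¬q ∧ ¬s), v
12. s, v
Accessibility: uRu, uRv, vRu, vRv
Branch closes: s and ¬s both at v.
(One branch shown.) All branches close.

Unsatisfiable (every branch closes)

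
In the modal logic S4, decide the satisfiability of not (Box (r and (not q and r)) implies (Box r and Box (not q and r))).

No, unsatisfiable

1. not (Box (r and (not q and r)) implies (Box r and Box (not q and r))), w0
2. Box (r and (not q and r)), w0
3. not (Box r and Box (not q and r)), w0
4. r and (not q and r), w0
5. r, w0
6. not q and r, w0
7. not q, w0
8. not Box (not q and r), w0
9. not (not q and r), w1
10. r and (not q and r), w1
11. r, w1
12. not q and r, w1
13. not q, w1
14. not r, w1
Accessibility: w0Rw0, w0Rw1, w1Rw1
Branch closes: r and not r both at w1.
Every branch closes; the branch above is one of them.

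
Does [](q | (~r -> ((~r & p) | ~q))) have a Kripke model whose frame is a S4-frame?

1. [](q | (~r -> ((~r & p) | ~q))), w0
2. q | (~r -> ((~r & p) | ~q)), w0
3. ~r -> ((~r & p) | ~q), w0
4. (~r & p) | ~q, w0
5. ~q, w0
Accessibility: w0Rw0

Satisfiable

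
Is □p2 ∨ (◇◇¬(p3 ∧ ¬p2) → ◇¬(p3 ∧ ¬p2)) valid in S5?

Valid

Tableau for the negation ¬(□p2 ∨ (◇◇¬(p3 ∧ ¬p2) → ◇¬(p3 ∧ ¬p2))):
1. ¬(□p2 ∨ (◇◇¬(p3 ∧ ¬p2) → ◇¬(p3 ∧ ¬p2))), u
2. ¬□p2, u
3. ¬(◇◇¬(p3 ∧ ¬p2) → ◇¬(p3 ∧ ¬p2)), u
4. ◇◇¬(p3 ∧ ¬p2), u
5. ¬◇¬(p3 ∧ ¬p2), u
6. p3 ∧ ¬p2, u
7. p3, u
8. ¬p2, u
9. ¬p2, v
10. p3 ∧ ¬p2, v
11. p3, v
12. ◇¬(p3 ∧ ¬p2), w
13. p3 ∧ ¬p2, w
14. p3, w
15. ¬p2, w
16. ¬(p3 ∧ ¬p2), x
17. p3 ∧ ¬p2, x
18. p3, x
19. ¬p2, x
20. p2, x
Accessibility: uRu, uRv, uRw, uRx, vRu, vRv, vRw, vRx, wRu, wRv, wRw, wRx, xRu, xRv, xRw, xRx
Branch closes: p2 and ¬p2 both at x.
All branches of the negation close; one closing branch shown above.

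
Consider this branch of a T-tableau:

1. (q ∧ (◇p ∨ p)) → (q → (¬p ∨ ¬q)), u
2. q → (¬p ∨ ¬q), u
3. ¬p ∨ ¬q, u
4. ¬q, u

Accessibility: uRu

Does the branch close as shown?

There is no literal clash: for every atom and world, at most one sign appears.

Open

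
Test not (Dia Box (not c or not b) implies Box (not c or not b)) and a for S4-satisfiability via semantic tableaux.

Satisfiable

1. not (Dia Box (not c or not b) implies Box (not c or not b)) and a, w0
2. not (Dia Box (not c or not b) implies Box (not c or not b)), w0   [and-rule on 1]
3. a, w0   [and-rule on 1]
4. Dia Box (not c or not b), w0   [neg-implies-rule on 2]
5. not Box (not c or not b), w0   [neg-implies-rule on 2]
6. Box (not c or not b), w1   [Dia-rule on 4: fresh world w1, w0Rw1]
7. not c or not b, w1   [Box-rule on 6 via w1Rw1]
8. not b, w1   [or-rule on 7 (branches; this branch)]
9. not (not c or not b), w2   [neg-Box-rule on 5: fresh world w2, w0Rw2]
10. c, w2   [neg-or-rule on 9]
11. b, w2   [neg-or-rule on 9]
Accessibility: w0Rw0, w0Rw1, w0Rw2, w1Rw1, w2Rw2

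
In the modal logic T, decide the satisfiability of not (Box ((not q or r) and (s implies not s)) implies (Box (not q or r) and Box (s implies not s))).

No, unsatisfiable

1. not (Box ((not q or r) and (s implies not s)) implies (Box (not q or r) and Box (s implies not s))), 0
2. Box ((not q or r) and (s implies not s)), 0
3. not (Box (not q or r) and Box (s implies not s)), 0
4. (not q or r) and (s implies not s), 0
5. not q or r, 0
6. s implies not s, 0
7. not Box (s implies not s), 0
8. r, 0
9. not s, 0
10. not (s implies not s), 1
11. s, 1
12. (not q or r) and (s implies not s), 1
13. not q or r, 1
14. s implies not s, 1
15. r, 1
16. not s, 1
Accessibility: 0R0, 0R1, 1R1
Branch closes: s and not s both at 1.
Every branch closes; the branch above is one of them.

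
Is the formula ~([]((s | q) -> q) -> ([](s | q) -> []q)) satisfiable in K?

1. ~([]((s | q) -> q) -> ([](s | q) -> []q)), 0
2. []((s | q) -> q), 0   [~->-rule on 1]
3. ~([](s | q) -> []q), 0   [~->-rule on 1]
4. [](s | q), 0   [~->-rule on 3]
5. ~[]q, 0   [~->-rule on 3]
6. ~q, 1   [~[]-rule on 5: fresh world 1, 0R1]
7. (s | q) -> q, 1   [[]-rule on 2 via 0R1]
8. s | q, 1   [[]-rule on 4 via 0R1]
9. ~(s | q), 1   [->-rule on 7 (branches; this branch)]
10. ~s, 1   [~|-rule on 9]
11. q, 1   [|-rule on 8 (branches; this branch)]
Accessibility: 0R1
Branch closes: q and ~q both at 1.
All branches of the tableau close; one closing branch shown above.

Unsatisfiable (every branch closes)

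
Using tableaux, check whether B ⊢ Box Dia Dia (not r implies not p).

Tableau for the negation not Box Dia Dia (not r implies not p):
1. not Box Dia Dia (not r implies not p), u
2. not Dia Dia (not r implies not p), v
3. not Dia (not r implies not p), u
4. not Dia (not r implies not p), v
5. not (not r implies not p), u
6. not r, u
7. p, u
8. not (not r implies not p), v
9. not r, v
10. p, v
Accessibility: uRu, uRv, vRu, vRv
The negation has an open branch (countermodel exists).

No, not valid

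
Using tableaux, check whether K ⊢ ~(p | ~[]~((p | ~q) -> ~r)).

Tableau for the negation p | ~[]~((p | ~q) -> ~r):
1. p | ~[]~((p | ~q) -> ~r), w0
2. ~[]~((p | ~q) -> ~r), w0   [|-rule on 1 (branches; this branch)]
3. (p | ~q) -> ~r, w1   [~[]-rule on 2: fresh world w1, w0Rw1]
4. ~r, w1   [->-rule on 3 (branches; this branch)]
Accessibility: w0Rw1
The negation has an open branch (countermodel exists).

No, not valid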